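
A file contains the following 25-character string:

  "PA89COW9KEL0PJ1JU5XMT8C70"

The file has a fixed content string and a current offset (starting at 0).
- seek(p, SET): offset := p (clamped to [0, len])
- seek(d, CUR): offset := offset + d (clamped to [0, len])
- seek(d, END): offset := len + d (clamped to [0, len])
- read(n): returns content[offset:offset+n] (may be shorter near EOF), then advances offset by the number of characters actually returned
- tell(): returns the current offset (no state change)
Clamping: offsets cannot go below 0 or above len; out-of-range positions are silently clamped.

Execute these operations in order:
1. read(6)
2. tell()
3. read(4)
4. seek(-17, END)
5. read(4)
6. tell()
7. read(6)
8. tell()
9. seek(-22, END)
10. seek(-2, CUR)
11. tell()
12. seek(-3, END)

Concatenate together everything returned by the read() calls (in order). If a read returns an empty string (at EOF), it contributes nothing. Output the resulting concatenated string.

Answer: PA89COW9KEKEL0PJ1JU5

Derivation:
After 1 (read(6)): returned 'PA89CO', offset=6
After 2 (tell()): offset=6
After 3 (read(4)): returned 'W9KE', offset=10
After 4 (seek(-17, END)): offset=8
After 5 (read(4)): returned 'KEL0', offset=12
After 6 (tell()): offset=12
After 7 (read(6)): returned 'PJ1JU5', offset=18
After 8 (tell()): offset=18
After 9 (seek(-22, END)): offset=3
After 10 (seek(-2, CUR)): offset=1
After 11 (tell()): offset=1
After 12 (seek(-3, END)): offset=22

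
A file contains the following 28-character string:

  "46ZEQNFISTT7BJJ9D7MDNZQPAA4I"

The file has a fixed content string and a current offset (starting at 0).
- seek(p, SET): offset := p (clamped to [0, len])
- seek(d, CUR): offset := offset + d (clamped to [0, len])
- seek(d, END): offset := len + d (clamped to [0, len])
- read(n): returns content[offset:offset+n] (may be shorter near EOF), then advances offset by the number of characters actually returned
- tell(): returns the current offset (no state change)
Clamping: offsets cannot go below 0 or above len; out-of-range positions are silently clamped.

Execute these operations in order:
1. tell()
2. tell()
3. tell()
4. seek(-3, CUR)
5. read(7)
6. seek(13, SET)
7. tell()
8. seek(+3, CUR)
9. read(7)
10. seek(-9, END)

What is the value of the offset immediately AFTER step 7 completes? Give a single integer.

Answer: 13

Derivation:
After 1 (tell()): offset=0
After 2 (tell()): offset=0
After 3 (tell()): offset=0
After 4 (seek(-3, CUR)): offset=0
After 5 (read(7)): returned '46ZEQNF', offset=7
After 6 (seek(13, SET)): offset=13
After 7 (tell()): offset=13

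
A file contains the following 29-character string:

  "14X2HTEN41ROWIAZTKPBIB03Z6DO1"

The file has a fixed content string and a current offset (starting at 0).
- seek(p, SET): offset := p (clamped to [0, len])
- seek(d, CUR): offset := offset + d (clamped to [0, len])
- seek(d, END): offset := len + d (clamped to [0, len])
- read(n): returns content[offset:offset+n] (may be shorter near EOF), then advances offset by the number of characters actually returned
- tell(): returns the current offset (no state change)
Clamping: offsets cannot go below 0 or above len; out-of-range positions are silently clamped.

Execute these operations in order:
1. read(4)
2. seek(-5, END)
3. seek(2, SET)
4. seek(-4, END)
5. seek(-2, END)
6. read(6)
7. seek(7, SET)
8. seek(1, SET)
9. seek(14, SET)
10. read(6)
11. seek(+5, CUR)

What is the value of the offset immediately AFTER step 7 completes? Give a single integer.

After 1 (read(4)): returned '14X2', offset=4
After 2 (seek(-5, END)): offset=24
After 3 (seek(2, SET)): offset=2
After 4 (seek(-4, END)): offset=25
After 5 (seek(-2, END)): offset=27
After 6 (read(6)): returned 'O1', offset=29
After 7 (seek(7, SET)): offset=7

Answer: 7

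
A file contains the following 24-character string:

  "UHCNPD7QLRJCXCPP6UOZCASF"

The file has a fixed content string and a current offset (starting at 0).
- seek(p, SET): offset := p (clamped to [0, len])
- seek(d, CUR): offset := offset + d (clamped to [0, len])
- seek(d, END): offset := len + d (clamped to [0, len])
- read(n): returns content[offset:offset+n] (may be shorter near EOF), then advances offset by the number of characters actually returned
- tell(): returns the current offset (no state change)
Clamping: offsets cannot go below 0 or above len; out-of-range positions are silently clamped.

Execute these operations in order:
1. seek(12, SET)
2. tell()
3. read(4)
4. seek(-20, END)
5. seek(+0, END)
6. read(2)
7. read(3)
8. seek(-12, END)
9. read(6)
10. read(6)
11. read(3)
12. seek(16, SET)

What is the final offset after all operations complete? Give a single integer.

Answer: 16

Derivation:
After 1 (seek(12, SET)): offset=12
After 2 (tell()): offset=12
After 3 (read(4)): returned 'XCPP', offset=16
After 4 (seek(-20, END)): offset=4
After 5 (seek(+0, END)): offset=24
After 6 (read(2)): returned '', offset=24
After 7 (read(3)): returned '', offset=24
After 8 (seek(-12, END)): offset=12
After 9 (read(6)): returned 'XCPP6U', offset=18
After 10 (read(6)): returned 'OZCASF', offset=24
After 11 (read(3)): returned '', offset=24
After 12 (seek(16, SET)): offset=16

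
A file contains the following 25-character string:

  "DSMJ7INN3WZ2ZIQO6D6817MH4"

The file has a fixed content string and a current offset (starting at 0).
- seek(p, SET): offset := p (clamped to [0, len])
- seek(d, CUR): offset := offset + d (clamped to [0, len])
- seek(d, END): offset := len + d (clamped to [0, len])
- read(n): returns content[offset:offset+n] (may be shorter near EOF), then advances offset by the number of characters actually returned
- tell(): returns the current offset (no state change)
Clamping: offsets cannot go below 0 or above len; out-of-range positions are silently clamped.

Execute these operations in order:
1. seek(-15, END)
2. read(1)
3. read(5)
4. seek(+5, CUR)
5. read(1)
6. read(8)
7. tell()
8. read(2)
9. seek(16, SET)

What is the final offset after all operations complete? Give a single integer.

After 1 (seek(-15, END)): offset=10
After 2 (read(1)): returned 'Z', offset=11
After 3 (read(5)): returned '2ZIQO', offset=16
After 4 (seek(+5, CUR)): offset=21
After 5 (read(1)): returned '7', offset=22
After 6 (read(8)): returned 'MH4', offset=25
After 7 (tell()): offset=25
After 8 (read(2)): returned '', offset=25
After 9 (seek(16, SET)): offset=16

Answer: 16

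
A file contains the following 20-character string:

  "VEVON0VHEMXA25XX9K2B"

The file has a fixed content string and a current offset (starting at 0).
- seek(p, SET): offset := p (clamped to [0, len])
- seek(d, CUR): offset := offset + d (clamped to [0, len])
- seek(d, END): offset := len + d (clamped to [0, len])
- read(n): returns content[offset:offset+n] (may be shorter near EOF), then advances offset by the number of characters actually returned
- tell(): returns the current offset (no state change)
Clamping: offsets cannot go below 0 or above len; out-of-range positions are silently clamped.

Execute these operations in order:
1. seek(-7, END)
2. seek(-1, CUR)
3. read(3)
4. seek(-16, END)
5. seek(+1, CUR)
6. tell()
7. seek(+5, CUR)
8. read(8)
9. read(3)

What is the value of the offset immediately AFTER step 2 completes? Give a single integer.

After 1 (seek(-7, END)): offset=13
After 2 (seek(-1, CUR)): offset=12

Answer: 12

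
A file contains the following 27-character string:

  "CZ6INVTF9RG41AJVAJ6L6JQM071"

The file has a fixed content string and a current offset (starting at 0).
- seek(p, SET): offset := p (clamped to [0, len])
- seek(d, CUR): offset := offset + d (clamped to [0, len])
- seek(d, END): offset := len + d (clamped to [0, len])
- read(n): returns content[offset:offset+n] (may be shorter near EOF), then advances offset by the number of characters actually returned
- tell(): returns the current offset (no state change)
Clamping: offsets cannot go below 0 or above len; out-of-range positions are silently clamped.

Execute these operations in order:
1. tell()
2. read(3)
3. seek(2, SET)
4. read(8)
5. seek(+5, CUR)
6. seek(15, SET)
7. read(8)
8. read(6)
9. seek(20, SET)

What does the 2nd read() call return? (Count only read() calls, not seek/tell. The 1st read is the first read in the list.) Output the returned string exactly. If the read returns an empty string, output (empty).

After 1 (tell()): offset=0
After 2 (read(3)): returned 'CZ6', offset=3
After 3 (seek(2, SET)): offset=2
After 4 (read(8)): returned '6INVTF9R', offset=10
After 5 (seek(+5, CUR)): offset=15
After 6 (seek(15, SET)): offset=15
After 7 (read(8)): returned 'VAJ6L6JQ', offset=23
After 8 (read(6)): returned 'M071', offset=27
After 9 (seek(20, SET)): offset=20

Answer: 6INVTF9R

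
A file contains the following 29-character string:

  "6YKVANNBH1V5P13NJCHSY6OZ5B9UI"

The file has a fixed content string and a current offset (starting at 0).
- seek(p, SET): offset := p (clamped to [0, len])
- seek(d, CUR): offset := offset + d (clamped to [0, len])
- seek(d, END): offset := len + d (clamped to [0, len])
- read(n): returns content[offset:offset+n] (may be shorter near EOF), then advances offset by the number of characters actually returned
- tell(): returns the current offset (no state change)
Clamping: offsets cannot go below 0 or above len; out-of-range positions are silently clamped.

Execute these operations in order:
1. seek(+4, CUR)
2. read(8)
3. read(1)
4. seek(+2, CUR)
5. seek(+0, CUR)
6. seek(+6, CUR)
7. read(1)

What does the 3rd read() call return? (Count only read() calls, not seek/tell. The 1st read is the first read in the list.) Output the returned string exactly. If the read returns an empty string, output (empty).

Answer: 6

Derivation:
After 1 (seek(+4, CUR)): offset=4
After 2 (read(8)): returned 'ANNBH1V5', offset=12
After 3 (read(1)): returned 'P', offset=13
After 4 (seek(+2, CUR)): offset=15
After 5 (seek(+0, CUR)): offset=15
After 6 (seek(+6, CUR)): offset=21
After 7 (read(1)): returned '6', offset=22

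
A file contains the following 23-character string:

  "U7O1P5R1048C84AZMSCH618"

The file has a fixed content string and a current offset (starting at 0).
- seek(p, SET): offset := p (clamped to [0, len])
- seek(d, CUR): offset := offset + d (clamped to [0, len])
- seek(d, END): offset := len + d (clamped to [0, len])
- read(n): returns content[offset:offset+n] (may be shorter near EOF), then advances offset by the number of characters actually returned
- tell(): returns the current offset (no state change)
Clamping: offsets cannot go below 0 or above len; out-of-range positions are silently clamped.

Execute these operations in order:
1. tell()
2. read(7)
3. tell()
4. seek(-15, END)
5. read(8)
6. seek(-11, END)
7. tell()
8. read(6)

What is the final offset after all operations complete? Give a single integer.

After 1 (tell()): offset=0
After 2 (read(7)): returned 'U7O1P5R', offset=7
After 3 (tell()): offset=7
After 4 (seek(-15, END)): offset=8
After 5 (read(8)): returned '048C84AZ', offset=16
After 6 (seek(-11, END)): offset=12
After 7 (tell()): offset=12
After 8 (read(6)): returned '84AZMS', offset=18

Answer: 18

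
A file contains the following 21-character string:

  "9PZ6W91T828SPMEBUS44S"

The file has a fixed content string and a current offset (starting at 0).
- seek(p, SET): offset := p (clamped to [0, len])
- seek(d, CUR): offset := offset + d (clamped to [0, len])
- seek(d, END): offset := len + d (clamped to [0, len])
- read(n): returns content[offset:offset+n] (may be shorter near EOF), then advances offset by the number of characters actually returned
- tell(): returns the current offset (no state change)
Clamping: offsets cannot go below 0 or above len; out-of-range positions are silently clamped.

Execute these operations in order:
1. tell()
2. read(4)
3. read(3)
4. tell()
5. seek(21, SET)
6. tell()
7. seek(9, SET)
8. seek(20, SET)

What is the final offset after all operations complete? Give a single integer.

After 1 (tell()): offset=0
After 2 (read(4)): returned '9PZ6', offset=4
After 3 (read(3)): returned 'W91', offset=7
After 4 (tell()): offset=7
After 5 (seek(21, SET)): offset=21
After 6 (tell()): offset=21
After 7 (seek(9, SET)): offset=9
After 8 (seek(20, SET)): offset=20

Answer: 20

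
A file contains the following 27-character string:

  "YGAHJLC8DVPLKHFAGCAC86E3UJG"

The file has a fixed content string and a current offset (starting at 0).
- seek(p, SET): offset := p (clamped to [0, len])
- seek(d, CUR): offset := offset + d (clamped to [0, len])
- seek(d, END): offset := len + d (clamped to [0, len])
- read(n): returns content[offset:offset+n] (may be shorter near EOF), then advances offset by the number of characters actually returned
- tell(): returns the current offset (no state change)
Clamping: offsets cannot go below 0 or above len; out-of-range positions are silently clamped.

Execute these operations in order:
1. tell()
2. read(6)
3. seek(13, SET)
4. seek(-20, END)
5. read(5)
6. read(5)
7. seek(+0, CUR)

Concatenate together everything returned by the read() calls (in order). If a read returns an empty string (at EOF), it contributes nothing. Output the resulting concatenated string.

After 1 (tell()): offset=0
After 2 (read(6)): returned 'YGAHJL', offset=6
After 3 (seek(13, SET)): offset=13
After 4 (seek(-20, END)): offset=7
After 5 (read(5)): returned '8DVPL', offset=12
After 6 (read(5)): returned 'KHFAG', offset=17
After 7 (seek(+0, CUR)): offset=17

Answer: YGAHJL8DVPLKHFAG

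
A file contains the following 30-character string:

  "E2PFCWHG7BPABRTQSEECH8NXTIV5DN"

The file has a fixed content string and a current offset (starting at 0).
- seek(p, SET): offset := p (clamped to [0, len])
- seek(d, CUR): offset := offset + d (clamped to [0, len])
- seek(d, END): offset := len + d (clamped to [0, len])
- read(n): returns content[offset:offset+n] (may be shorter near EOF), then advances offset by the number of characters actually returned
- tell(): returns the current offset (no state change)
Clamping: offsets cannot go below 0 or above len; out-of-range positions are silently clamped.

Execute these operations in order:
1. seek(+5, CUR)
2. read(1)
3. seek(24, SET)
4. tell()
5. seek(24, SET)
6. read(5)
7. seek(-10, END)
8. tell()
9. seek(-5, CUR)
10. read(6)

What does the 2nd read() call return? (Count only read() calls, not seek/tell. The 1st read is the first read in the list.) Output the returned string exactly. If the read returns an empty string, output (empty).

After 1 (seek(+5, CUR)): offset=5
After 2 (read(1)): returned 'W', offset=6
After 3 (seek(24, SET)): offset=24
After 4 (tell()): offset=24
After 5 (seek(24, SET)): offset=24
After 6 (read(5)): returned 'TIV5D', offset=29
After 7 (seek(-10, END)): offset=20
After 8 (tell()): offset=20
After 9 (seek(-5, CUR)): offset=15
After 10 (read(6)): returned 'QSEECH', offset=21

Answer: TIV5D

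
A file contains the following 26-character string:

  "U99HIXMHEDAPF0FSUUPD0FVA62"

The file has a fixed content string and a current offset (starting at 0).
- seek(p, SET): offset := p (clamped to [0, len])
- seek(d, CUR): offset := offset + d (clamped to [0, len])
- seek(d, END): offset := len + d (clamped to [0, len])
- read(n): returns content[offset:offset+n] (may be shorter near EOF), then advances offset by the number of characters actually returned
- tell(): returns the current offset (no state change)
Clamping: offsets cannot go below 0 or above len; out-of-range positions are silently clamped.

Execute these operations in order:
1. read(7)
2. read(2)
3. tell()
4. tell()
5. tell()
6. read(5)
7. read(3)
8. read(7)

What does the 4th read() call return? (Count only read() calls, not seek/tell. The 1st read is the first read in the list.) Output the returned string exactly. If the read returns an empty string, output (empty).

Answer: FSU

Derivation:
After 1 (read(7)): returned 'U99HIXM', offset=7
After 2 (read(2)): returned 'HE', offset=9
After 3 (tell()): offset=9
After 4 (tell()): offset=9
After 5 (tell()): offset=9
After 6 (read(5)): returned 'DAPF0', offset=14
After 7 (read(3)): returned 'FSU', offset=17
After 8 (read(7)): returned 'UPD0FVA', offset=24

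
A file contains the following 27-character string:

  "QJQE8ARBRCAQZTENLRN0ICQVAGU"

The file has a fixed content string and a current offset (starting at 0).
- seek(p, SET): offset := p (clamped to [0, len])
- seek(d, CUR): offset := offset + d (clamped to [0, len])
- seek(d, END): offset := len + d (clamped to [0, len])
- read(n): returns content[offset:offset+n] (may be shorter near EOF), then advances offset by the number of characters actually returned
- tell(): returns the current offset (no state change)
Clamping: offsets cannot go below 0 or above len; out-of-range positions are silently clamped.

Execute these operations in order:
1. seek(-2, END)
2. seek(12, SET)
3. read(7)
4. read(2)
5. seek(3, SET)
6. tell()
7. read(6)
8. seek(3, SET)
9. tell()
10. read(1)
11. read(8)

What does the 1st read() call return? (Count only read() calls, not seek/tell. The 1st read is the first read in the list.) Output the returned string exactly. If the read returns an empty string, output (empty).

Answer: ZTENLRN

Derivation:
After 1 (seek(-2, END)): offset=25
After 2 (seek(12, SET)): offset=12
After 3 (read(7)): returned 'ZTENLRN', offset=19
After 4 (read(2)): returned '0I', offset=21
After 5 (seek(3, SET)): offset=3
After 6 (tell()): offset=3
After 7 (read(6)): returned 'E8ARBR', offset=9
After 8 (seek(3, SET)): offset=3
After 9 (tell()): offset=3
After 10 (read(1)): returned 'E', offset=4
After 11 (read(8)): returned '8ARBRCAQ', offset=12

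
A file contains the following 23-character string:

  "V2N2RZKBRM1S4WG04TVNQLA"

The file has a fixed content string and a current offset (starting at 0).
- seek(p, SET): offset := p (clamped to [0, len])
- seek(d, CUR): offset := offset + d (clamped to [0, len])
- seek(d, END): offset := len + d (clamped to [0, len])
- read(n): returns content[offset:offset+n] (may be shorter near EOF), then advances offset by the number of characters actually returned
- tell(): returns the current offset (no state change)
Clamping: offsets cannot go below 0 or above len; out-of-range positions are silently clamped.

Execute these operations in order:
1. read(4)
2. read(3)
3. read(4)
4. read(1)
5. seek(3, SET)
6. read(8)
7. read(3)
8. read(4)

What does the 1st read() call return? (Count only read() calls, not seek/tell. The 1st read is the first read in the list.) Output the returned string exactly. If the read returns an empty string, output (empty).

Answer: V2N2

Derivation:
After 1 (read(4)): returned 'V2N2', offset=4
After 2 (read(3)): returned 'RZK', offset=7
After 3 (read(4)): returned 'BRM1', offset=11
After 4 (read(1)): returned 'S', offset=12
After 5 (seek(3, SET)): offset=3
After 6 (read(8)): returned '2RZKBRM1', offset=11
After 7 (read(3)): returned 'S4W', offset=14
After 8 (read(4)): returned 'G04T', offset=18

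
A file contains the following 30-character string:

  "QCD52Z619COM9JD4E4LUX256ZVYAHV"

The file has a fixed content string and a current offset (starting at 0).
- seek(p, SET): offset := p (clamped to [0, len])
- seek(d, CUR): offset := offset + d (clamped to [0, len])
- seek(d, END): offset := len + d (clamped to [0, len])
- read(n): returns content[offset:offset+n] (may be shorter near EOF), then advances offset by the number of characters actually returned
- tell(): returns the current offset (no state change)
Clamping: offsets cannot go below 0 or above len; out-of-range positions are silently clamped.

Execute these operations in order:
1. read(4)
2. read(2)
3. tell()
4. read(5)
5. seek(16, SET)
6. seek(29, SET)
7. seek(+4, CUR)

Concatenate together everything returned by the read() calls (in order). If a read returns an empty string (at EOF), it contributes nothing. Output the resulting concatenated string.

Answer: QCD52Z619CO

Derivation:
After 1 (read(4)): returned 'QCD5', offset=4
After 2 (read(2)): returned '2Z', offset=6
After 3 (tell()): offset=6
After 4 (read(5)): returned '619CO', offset=11
After 5 (seek(16, SET)): offset=16
After 6 (seek(29, SET)): offset=29
After 7 (seek(+4, CUR)): offset=30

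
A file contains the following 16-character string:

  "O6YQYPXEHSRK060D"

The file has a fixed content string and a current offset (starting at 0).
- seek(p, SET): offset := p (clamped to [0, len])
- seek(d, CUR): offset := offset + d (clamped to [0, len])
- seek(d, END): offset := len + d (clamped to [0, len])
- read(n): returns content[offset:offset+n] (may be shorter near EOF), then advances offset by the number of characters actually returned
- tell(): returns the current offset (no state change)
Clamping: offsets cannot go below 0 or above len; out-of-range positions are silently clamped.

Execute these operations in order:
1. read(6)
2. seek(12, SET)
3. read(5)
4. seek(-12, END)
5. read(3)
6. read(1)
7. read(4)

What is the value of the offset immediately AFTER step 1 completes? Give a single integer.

After 1 (read(6)): returned 'O6YQYP', offset=6

Answer: 6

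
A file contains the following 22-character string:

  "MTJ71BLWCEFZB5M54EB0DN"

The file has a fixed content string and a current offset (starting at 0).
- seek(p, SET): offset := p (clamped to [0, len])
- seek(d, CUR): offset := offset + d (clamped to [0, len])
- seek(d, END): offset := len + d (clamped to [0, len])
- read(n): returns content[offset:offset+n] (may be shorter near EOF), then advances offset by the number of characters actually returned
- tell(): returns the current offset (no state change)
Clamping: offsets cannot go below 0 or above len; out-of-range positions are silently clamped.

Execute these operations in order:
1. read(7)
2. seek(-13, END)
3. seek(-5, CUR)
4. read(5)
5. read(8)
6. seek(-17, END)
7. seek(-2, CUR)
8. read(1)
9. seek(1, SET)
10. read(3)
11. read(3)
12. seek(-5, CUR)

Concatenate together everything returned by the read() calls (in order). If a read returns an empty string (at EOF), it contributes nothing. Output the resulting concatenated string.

After 1 (read(7)): returned 'MTJ71BL', offset=7
After 2 (seek(-13, END)): offset=9
After 3 (seek(-5, CUR)): offset=4
After 4 (read(5)): returned '1BLWC', offset=9
After 5 (read(8)): returned 'EFZB5M54', offset=17
After 6 (seek(-17, END)): offset=5
After 7 (seek(-2, CUR)): offset=3
After 8 (read(1)): returned '7', offset=4
After 9 (seek(1, SET)): offset=1
After 10 (read(3)): returned 'TJ7', offset=4
After 11 (read(3)): returned '1BL', offset=7
After 12 (seek(-5, CUR)): offset=2

Answer: MTJ71BL1BLWCEFZB5M547TJ71BL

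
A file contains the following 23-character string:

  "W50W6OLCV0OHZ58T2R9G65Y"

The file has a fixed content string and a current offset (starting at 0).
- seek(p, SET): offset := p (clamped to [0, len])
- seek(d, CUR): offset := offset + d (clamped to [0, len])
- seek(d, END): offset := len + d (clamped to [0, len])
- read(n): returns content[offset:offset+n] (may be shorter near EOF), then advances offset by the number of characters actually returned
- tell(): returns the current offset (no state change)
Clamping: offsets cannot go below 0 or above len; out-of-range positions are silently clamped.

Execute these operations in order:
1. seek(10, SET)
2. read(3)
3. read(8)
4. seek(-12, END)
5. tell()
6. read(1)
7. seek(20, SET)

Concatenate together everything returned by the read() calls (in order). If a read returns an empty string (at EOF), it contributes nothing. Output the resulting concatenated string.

After 1 (seek(10, SET)): offset=10
After 2 (read(3)): returned 'OHZ', offset=13
After 3 (read(8)): returned '58T2R9G6', offset=21
After 4 (seek(-12, END)): offset=11
After 5 (tell()): offset=11
After 6 (read(1)): returned 'H', offset=12
After 7 (seek(20, SET)): offset=20

Answer: OHZ58T2R9G6H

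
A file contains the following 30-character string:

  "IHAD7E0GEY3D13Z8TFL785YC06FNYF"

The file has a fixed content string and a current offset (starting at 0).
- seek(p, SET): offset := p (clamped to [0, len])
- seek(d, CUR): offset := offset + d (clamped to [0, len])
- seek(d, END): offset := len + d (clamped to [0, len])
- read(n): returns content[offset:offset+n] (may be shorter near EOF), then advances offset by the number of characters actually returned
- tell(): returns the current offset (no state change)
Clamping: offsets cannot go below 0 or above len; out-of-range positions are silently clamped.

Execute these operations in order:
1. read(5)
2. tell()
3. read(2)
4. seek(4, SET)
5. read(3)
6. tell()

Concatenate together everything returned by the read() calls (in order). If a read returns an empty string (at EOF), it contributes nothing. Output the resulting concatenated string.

Answer: IHAD7E07E0

Derivation:
After 1 (read(5)): returned 'IHAD7', offset=5
After 2 (tell()): offset=5
After 3 (read(2)): returned 'E0', offset=7
After 4 (seek(4, SET)): offset=4
After 5 (read(3)): returned '7E0', offset=7
After 6 (tell()): offset=7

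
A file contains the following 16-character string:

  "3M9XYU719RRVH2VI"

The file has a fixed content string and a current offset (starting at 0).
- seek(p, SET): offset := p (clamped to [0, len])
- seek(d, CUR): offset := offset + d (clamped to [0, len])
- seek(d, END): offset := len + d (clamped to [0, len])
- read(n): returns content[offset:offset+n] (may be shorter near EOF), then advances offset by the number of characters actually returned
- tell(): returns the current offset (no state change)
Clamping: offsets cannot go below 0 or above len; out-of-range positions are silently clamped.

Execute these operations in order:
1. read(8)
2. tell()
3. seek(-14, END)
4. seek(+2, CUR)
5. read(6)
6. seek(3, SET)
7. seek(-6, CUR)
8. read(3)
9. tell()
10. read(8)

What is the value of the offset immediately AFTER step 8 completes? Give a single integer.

Answer: 3

Derivation:
After 1 (read(8)): returned '3M9XYU71', offset=8
After 2 (tell()): offset=8
After 3 (seek(-14, END)): offset=2
After 4 (seek(+2, CUR)): offset=4
After 5 (read(6)): returned 'YU719R', offset=10
After 6 (seek(3, SET)): offset=3
After 7 (seek(-6, CUR)): offset=0
After 8 (read(3)): returned '3M9', offset=3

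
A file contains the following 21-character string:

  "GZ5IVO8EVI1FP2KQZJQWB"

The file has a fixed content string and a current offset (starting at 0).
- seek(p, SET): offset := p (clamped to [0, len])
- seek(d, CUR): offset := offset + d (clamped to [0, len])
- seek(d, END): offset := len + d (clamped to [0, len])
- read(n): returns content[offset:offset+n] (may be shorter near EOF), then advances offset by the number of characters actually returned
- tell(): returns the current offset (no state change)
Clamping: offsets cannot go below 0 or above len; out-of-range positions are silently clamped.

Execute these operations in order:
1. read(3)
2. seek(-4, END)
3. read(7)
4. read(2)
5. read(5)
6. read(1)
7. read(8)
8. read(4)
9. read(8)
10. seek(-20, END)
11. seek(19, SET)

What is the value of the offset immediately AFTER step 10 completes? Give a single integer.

Answer: 1

Derivation:
After 1 (read(3)): returned 'GZ5', offset=3
After 2 (seek(-4, END)): offset=17
After 3 (read(7)): returned 'JQWB', offset=21
After 4 (read(2)): returned '', offset=21
After 5 (read(5)): returned '', offset=21
After 6 (read(1)): returned '', offset=21
After 7 (read(8)): returned '', offset=21
After 8 (read(4)): returned '', offset=21
After 9 (read(8)): returned '', offset=21
After 10 (seek(-20, END)): offset=1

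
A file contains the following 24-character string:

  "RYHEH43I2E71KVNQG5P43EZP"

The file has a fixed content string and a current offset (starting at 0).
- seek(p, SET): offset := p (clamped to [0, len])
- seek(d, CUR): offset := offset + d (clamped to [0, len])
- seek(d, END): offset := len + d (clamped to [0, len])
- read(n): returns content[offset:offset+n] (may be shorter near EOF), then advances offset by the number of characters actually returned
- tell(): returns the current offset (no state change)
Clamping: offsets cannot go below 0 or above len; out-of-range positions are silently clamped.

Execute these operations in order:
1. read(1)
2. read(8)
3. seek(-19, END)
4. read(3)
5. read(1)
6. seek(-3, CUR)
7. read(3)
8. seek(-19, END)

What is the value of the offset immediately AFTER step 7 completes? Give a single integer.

After 1 (read(1)): returned 'R', offset=1
After 2 (read(8)): returned 'YHEH43I2', offset=9
After 3 (seek(-19, END)): offset=5
After 4 (read(3)): returned '43I', offset=8
After 5 (read(1)): returned '2', offset=9
After 6 (seek(-3, CUR)): offset=6
After 7 (read(3)): returned '3I2', offset=9

Answer: 9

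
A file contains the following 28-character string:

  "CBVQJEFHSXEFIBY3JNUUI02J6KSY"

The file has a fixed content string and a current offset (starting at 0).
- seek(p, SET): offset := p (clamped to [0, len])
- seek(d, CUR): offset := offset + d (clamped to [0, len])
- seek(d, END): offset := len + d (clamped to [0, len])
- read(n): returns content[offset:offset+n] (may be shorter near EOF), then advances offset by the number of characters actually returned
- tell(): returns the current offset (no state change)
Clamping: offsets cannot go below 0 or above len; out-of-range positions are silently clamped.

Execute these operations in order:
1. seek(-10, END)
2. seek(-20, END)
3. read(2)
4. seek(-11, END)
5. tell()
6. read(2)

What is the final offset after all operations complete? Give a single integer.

After 1 (seek(-10, END)): offset=18
After 2 (seek(-20, END)): offset=8
After 3 (read(2)): returned 'SX', offset=10
After 4 (seek(-11, END)): offset=17
After 5 (tell()): offset=17
After 6 (read(2)): returned 'NU', offset=19

Answer: 19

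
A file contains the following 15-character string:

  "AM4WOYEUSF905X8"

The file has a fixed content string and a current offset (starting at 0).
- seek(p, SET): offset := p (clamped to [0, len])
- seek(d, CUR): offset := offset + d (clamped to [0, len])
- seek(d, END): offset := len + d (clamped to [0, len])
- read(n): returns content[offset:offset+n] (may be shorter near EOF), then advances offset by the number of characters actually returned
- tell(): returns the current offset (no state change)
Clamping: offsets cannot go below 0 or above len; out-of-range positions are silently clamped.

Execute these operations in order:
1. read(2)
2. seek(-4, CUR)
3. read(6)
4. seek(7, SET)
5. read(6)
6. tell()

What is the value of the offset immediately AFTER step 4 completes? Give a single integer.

After 1 (read(2)): returned 'AM', offset=2
After 2 (seek(-4, CUR)): offset=0
After 3 (read(6)): returned 'AM4WOY', offset=6
After 4 (seek(7, SET)): offset=7

Answer: 7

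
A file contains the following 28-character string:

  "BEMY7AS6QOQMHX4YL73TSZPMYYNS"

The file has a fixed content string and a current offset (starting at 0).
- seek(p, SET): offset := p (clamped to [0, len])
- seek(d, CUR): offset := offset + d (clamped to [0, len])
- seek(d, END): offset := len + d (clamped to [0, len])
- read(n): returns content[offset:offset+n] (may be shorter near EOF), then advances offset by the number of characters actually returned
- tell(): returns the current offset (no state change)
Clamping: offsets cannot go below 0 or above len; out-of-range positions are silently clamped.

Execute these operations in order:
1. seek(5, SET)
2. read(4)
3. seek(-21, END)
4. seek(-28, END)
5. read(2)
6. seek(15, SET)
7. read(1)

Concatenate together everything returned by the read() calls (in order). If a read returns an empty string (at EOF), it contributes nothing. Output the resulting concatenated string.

After 1 (seek(5, SET)): offset=5
After 2 (read(4)): returned 'AS6Q', offset=9
After 3 (seek(-21, END)): offset=7
After 4 (seek(-28, END)): offset=0
After 5 (read(2)): returned 'BE', offset=2
After 6 (seek(15, SET)): offset=15
After 7 (read(1)): returned 'Y', offset=16

Answer: AS6QBEY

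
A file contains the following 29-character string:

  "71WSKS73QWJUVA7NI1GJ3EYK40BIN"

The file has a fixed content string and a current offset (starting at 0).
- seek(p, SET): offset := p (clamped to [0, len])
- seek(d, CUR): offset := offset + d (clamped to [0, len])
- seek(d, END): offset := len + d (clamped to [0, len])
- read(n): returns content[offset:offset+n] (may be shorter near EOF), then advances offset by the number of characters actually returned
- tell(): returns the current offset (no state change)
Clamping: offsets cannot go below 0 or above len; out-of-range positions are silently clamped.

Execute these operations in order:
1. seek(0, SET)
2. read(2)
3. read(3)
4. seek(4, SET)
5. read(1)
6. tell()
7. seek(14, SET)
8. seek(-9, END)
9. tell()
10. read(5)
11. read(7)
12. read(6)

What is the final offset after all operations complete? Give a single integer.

After 1 (seek(0, SET)): offset=0
After 2 (read(2)): returned '71', offset=2
After 3 (read(3)): returned 'WSK', offset=5
After 4 (seek(4, SET)): offset=4
After 5 (read(1)): returned 'K', offset=5
After 6 (tell()): offset=5
After 7 (seek(14, SET)): offset=14
After 8 (seek(-9, END)): offset=20
After 9 (tell()): offset=20
After 10 (read(5)): returned '3EYK4', offset=25
After 11 (read(7)): returned '0BIN', offset=29
After 12 (read(6)): returned '', offset=29

Answer: 29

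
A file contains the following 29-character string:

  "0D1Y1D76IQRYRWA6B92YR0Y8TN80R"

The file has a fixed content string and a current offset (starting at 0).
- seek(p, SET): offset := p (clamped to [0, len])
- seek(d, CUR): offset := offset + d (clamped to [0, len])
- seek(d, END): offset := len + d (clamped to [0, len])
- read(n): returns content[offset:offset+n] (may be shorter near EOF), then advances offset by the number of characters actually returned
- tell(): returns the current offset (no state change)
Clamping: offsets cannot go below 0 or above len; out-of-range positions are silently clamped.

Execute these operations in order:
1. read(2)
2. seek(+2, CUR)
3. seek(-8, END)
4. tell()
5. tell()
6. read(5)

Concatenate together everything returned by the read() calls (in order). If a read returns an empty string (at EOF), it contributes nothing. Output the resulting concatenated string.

After 1 (read(2)): returned '0D', offset=2
After 2 (seek(+2, CUR)): offset=4
After 3 (seek(-8, END)): offset=21
After 4 (tell()): offset=21
After 5 (tell()): offset=21
After 6 (read(5)): returned '0Y8TN', offset=26

Answer: 0D0Y8TN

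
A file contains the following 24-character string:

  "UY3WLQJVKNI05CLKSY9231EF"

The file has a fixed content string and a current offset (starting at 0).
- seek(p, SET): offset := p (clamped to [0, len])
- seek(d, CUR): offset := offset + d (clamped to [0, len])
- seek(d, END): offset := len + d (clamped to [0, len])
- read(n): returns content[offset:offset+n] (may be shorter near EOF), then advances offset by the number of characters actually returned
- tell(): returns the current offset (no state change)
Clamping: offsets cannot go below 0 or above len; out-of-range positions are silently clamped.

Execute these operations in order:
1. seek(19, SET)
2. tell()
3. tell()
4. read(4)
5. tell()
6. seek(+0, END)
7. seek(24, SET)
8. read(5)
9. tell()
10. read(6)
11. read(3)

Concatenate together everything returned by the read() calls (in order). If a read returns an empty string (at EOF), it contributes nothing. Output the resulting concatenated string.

After 1 (seek(19, SET)): offset=19
After 2 (tell()): offset=19
After 3 (tell()): offset=19
After 4 (read(4)): returned '231E', offset=23
After 5 (tell()): offset=23
After 6 (seek(+0, END)): offset=24
After 7 (seek(24, SET)): offset=24
After 8 (read(5)): returned '', offset=24
After 9 (tell()): offset=24
After 10 (read(6)): returned '', offset=24
After 11 (read(3)): returned '', offset=24

Answer: 231E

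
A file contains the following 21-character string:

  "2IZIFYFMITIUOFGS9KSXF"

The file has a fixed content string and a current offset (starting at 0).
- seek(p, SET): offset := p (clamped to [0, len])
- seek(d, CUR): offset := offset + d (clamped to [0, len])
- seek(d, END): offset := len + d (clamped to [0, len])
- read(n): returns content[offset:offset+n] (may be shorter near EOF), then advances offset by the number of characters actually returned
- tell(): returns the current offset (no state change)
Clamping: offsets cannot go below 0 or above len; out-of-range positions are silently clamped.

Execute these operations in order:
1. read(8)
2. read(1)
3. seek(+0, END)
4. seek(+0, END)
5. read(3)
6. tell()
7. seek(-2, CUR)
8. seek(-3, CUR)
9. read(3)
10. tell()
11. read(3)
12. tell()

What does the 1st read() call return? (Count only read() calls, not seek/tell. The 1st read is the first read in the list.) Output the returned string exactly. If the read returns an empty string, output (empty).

Answer: 2IZIFYFM

Derivation:
After 1 (read(8)): returned '2IZIFYFM', offset=8
After 2 (read(1)): returned 'I', offset=9
After 3 (seek(+0, END)): offset=21
After 4 (seek(+0, END)): offset=21
After 5 (read(3)): returned '', offset=21
After 6 (tell()): offset=21
After 7 (seek(-2, CUR)): offset=19
After 8 (seek(-3, CUR)): offset=16
After 9 (read(3)): returned '9KS', offset=19
After 10 (tell()): offset=19
After 11 (read(3)): returned 'XF', offset=21
After 12 (tell()): offset=21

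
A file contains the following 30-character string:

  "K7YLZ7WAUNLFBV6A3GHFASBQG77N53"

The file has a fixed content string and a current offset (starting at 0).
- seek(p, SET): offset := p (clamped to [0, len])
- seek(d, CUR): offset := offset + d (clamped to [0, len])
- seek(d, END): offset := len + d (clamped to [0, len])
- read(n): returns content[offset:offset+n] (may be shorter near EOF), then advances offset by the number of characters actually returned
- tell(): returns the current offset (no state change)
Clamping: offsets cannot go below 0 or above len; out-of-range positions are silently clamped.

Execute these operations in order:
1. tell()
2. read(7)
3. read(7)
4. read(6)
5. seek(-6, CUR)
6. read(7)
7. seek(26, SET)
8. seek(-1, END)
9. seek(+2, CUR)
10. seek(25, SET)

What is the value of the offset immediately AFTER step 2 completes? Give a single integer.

After 1 (tell()): offset=0
After 2 (read(7)): returned 'K7YLZ7W', offset=7

Answer: 7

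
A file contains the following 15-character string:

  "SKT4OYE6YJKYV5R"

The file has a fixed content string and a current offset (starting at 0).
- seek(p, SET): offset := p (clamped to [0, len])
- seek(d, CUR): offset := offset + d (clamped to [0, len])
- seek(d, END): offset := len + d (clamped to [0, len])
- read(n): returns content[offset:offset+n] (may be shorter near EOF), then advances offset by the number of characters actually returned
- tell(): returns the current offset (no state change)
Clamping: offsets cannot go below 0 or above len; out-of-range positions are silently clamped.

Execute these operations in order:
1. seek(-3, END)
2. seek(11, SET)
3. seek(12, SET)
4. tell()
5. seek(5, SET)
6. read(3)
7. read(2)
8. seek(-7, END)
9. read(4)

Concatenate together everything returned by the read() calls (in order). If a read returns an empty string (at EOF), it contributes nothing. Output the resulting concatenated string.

After 1 (seek(-3, END)): offset=12
After 2 (seek(11, SET)): offset=11
After 3 (seek(12, SET)): offset=12
After 4 (tell()): offset=12
After 5 (seek(5, SET)): offset=5
After 6 (read(3)): returned 'YE6', offset=8
After 7 (read(2)): returned 'YJ', offset=10
After 8 (seek(-7, END)): offset=8
After 9 (read(4)): returned 'YJKY', offset=12

Answer: YE6YJYJKY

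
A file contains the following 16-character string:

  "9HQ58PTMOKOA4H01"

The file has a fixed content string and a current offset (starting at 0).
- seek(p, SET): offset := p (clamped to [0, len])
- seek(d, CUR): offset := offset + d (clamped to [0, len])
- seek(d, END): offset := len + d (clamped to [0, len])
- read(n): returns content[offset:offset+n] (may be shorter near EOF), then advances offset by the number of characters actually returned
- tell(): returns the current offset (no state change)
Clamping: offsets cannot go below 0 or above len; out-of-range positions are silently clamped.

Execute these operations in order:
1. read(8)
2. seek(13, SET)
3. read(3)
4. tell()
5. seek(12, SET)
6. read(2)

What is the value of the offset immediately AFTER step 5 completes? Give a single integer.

After 1 (read(8)): returned '9HQ58PTM', offset=8
After 2 (seek(13, SET)): offset=13
After 3 (read(3)): returned 'H01', offset=16
After 4 (tell()): offset=16
After 5 (seek(12, SET)): offset=12

Answer: 12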